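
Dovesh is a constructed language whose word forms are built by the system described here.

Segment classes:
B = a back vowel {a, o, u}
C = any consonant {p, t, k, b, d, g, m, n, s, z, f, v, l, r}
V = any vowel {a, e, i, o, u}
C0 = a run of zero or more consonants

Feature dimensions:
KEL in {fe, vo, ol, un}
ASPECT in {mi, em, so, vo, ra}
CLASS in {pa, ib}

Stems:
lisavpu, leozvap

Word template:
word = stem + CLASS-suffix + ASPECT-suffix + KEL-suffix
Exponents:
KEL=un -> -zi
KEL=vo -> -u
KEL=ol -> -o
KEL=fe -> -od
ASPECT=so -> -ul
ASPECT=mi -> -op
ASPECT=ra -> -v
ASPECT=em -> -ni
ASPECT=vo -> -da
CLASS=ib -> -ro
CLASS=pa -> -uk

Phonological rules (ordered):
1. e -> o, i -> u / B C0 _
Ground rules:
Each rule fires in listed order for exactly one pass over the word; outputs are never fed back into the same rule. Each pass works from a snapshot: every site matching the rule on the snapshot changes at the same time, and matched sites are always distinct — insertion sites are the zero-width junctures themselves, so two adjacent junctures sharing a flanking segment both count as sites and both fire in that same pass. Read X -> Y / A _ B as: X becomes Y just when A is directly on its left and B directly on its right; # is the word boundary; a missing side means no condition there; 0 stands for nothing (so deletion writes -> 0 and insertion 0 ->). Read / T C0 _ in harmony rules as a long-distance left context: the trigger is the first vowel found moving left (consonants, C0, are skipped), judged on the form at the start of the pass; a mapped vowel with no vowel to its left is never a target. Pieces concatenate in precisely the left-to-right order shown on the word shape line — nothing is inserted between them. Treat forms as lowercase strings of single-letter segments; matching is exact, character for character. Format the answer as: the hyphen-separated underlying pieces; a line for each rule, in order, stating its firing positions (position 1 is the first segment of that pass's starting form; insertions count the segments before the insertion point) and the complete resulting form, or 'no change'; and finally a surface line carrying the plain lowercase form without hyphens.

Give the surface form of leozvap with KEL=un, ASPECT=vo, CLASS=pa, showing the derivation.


underlying: leozvap-uk-da-zi
1. e -> o, i -> u / B C0 _: fires at position(s) 13: leozvapukdazu
surface: leozvapukdazu


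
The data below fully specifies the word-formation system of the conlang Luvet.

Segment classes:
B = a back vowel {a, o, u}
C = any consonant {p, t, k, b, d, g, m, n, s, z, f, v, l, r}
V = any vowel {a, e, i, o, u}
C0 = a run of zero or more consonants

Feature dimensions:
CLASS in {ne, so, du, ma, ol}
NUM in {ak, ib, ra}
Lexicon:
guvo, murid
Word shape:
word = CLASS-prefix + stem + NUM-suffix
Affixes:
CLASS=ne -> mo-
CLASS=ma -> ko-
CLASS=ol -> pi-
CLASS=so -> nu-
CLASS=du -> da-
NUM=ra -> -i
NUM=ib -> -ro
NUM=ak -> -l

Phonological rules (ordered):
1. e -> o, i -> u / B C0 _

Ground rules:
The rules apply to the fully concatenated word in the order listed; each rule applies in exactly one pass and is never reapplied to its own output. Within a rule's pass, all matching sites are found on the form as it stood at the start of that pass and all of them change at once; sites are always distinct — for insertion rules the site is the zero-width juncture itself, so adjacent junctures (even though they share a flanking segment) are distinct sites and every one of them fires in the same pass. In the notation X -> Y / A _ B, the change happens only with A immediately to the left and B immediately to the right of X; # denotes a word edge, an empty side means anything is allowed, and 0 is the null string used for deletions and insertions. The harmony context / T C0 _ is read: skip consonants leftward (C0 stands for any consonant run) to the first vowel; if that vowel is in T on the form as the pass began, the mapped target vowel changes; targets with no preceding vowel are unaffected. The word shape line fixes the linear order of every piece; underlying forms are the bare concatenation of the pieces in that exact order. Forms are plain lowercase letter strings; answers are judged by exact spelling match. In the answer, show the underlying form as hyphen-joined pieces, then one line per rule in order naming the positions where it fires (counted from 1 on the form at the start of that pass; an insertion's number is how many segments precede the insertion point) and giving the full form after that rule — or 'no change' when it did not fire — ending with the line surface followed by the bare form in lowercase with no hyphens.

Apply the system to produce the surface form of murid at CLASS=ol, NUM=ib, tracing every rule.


underlying: pi-murid-ro
1. e -> o, i -> u / B C0 _: fires at position(s) 6: pimurudro
surface: pimurudro


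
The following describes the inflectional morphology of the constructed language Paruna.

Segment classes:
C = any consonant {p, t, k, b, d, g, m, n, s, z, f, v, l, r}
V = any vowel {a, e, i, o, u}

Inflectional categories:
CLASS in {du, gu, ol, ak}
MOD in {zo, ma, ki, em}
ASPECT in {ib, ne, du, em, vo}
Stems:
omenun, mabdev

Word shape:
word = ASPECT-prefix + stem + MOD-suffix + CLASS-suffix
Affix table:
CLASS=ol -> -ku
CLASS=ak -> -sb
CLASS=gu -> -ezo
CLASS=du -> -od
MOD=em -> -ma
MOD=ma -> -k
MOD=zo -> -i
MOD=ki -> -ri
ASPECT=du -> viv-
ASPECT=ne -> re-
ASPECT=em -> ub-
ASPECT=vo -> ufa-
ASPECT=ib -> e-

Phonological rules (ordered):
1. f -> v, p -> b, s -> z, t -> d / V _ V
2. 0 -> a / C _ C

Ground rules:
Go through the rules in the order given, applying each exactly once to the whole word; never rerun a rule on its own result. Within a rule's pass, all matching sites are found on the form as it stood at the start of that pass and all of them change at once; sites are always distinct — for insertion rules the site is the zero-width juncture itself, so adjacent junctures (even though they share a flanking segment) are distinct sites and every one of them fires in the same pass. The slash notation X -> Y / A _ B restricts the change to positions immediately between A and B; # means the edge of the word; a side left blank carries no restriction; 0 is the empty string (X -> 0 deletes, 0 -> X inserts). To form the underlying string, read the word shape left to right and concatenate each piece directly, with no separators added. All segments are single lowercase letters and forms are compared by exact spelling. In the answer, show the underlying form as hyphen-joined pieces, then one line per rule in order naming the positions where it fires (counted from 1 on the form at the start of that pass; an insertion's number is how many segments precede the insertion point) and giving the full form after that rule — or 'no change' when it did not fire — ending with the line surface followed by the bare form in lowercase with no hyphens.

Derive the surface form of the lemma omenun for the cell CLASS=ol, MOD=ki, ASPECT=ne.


underlying: re-omenun-ri-ku
1. f -> v, p -> b, s -> z, t -> d / V _ V: no change
2. 0 -> a / C _ C: inserts after position(s) 8: reomenunariku
surface: reomenunariku


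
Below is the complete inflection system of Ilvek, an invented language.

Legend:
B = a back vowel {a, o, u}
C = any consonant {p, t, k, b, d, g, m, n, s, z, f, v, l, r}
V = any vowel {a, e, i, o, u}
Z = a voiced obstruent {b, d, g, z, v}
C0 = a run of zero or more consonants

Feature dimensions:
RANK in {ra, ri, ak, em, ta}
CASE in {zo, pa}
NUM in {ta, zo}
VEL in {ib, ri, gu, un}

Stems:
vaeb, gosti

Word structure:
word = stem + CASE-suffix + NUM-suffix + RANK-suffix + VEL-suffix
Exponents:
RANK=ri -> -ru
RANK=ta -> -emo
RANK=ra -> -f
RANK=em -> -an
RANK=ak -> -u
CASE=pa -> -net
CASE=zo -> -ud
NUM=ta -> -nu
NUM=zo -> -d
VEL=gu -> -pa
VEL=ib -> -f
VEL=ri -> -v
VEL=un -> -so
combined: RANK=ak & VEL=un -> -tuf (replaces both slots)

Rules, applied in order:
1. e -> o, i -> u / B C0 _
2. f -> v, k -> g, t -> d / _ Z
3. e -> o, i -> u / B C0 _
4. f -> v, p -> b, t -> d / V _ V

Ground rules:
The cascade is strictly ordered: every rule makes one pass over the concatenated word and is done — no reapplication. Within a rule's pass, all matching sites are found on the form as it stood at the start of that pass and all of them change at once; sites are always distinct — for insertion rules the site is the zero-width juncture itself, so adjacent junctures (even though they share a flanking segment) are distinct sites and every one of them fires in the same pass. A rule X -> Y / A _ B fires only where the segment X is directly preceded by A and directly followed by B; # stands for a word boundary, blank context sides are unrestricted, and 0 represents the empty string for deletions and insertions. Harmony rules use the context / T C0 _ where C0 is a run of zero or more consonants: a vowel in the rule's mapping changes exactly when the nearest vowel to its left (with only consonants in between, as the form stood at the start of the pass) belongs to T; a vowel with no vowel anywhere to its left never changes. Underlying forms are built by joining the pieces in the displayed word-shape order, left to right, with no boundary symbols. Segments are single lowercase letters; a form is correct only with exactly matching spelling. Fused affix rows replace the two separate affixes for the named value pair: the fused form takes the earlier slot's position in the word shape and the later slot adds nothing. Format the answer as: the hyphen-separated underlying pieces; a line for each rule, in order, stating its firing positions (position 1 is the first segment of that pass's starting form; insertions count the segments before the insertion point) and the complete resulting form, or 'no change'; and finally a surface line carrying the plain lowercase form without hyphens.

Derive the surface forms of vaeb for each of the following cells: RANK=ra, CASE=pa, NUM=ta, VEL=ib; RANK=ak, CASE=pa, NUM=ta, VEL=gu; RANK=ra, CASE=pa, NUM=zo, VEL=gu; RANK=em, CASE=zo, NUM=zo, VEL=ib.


cell RANK=ra, CASE=pa, NUM=ta, VEL=ib:
underlying: vaeb-net-nu-f-f
1. e -> o, i -> u / B C0 _: fires at position(s) 3: vaobnetnuff
2. f -> v, k -> g, t -> d / _ Z: no change
3. e -> o, i -> u / B C0 _: fires at position(s) 6: vaobnotnuff
4. f -> v, p -> b, t -> d / V _ V: no change
surface: vaobnotnuff

cell RANK=ak, CASE=pa, NUM=ta, VEL=gu:
underlying: vaeb-net-nu-u-pa
1. e -> o, i -> u / B C0 _: fires at position(s) 3: vaobnetnuupa
2. f -> v, k -> g, t -> d / _ Z: no change
3. e -> o, i -> u / B C0 _: fires at position(s) 6: vaobnotnuupa
4. f -> v, p -> b, t -> d / V _ V: fires at position(s) 11: vaobnotnuuba
surface: vaobnotnuuba

cell RANK=ra, CASE=pa, NUM=zo, VEL=gu:
underlying: vaeb-net-d-f-pa
1. e -> o, i -> u / B C0 _: fires at position(s) 3: vaobnetdfpa
2. f -> v, k -> g, t -> d / _ Z: fires at position(s) 7: vaobneddfpa
3. e -> o, i -> u / B C0 _: fires at position(s) 6: vaobnoddfpa
4. f -> v, p -> b, t -> d / V _ V: no change
surface: vaobnoddfpa

cell RANK=em, CASE=zo, NUM=zo, VEL=ib:
underlying: vaeb-ud-d-an-f
1. e -> o, i -> u / B C0 _: fires at position(s) 3: vaobuddanf
2. f -> v, k -> g, t -> d / _ Z: no change
3. e -> o, i -> u / B C0 _: no change
4. f -> v, p -> b, t -> d / V _ V: no change
surface: vaobuddanf


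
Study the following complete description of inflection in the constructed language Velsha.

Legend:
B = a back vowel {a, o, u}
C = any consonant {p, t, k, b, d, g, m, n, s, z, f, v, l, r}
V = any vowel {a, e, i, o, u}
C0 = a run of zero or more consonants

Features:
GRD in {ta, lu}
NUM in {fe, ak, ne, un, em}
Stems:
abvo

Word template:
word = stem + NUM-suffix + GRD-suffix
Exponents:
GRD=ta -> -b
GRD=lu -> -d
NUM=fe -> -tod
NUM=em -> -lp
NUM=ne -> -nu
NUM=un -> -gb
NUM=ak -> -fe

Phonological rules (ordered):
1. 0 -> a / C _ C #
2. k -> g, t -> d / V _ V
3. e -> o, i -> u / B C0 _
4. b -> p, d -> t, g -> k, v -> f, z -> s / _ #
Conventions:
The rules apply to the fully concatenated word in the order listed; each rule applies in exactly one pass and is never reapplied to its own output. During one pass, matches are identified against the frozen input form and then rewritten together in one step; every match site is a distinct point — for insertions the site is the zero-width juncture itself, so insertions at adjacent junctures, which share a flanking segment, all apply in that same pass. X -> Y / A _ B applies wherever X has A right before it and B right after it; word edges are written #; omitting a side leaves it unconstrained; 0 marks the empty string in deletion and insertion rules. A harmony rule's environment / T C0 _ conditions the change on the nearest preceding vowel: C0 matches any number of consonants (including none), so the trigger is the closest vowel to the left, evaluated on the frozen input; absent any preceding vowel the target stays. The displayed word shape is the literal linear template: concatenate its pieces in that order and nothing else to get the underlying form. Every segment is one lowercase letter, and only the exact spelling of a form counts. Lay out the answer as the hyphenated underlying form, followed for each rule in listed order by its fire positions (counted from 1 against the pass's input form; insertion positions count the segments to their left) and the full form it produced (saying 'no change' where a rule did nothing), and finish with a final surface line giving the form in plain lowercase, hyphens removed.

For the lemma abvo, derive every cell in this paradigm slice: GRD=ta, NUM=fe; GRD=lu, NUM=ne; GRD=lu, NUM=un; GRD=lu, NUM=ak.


cell GRD=ta, NUM=fe:
underlying: abvo-tod-b
1. 0 -> a / C _ C #: inserts after position(s) 7: abvotodab
2. k -> g, t -> d / V _ V: fires at position(s) 5: abvododab
3. e -> o, i -> u / B C0 _: no change
4. b -> p, d -> t, g -> k, v -> f, z -> s / _ #: fires at position(s) 9: abvododap
surface: abvododap

cell GRD=lu, NUM=ne:
underlying: abvo-nu-d
1. 0 -> a / C _ C #: no change
2. k -> g, t -> d / V _ V: no change
3. e -> o, i -> u / B C0 _: no change
4. b -> p, d -> t, g -> k, v -> f, z -> s / _ #: fires at position(s) 7: abvonut
surface: abvonut

cell GRD=lu, NUM=un:
underlying: abvo-gb-d
1. 0 -> a / C _ C #: inserts after position(s) 6: abvogbad
2. k -> g, t -> d / V _ V: no change
3. e -> o, i -> u / B C0 _: no change
4. b -> p, d -> t, g -> k, v -> f, z -> s / _ #: fires at position(s) 8: abvogbat
surface: abvogbat

cell GRD=lu, NUM=ak:
underlying: abvo-fe-d
1. 0 -> a / C _ C #: no change
2. k -> g, t -> d / V _ V: no change
3. e -> o, i -> u / B C0 _: fires at position(s) 6: abvofod
4. b -> p, d -> t, g -> k, v -> f, z -> s / _ #: fires at position(s) 7: abvofot
surface: abvofot


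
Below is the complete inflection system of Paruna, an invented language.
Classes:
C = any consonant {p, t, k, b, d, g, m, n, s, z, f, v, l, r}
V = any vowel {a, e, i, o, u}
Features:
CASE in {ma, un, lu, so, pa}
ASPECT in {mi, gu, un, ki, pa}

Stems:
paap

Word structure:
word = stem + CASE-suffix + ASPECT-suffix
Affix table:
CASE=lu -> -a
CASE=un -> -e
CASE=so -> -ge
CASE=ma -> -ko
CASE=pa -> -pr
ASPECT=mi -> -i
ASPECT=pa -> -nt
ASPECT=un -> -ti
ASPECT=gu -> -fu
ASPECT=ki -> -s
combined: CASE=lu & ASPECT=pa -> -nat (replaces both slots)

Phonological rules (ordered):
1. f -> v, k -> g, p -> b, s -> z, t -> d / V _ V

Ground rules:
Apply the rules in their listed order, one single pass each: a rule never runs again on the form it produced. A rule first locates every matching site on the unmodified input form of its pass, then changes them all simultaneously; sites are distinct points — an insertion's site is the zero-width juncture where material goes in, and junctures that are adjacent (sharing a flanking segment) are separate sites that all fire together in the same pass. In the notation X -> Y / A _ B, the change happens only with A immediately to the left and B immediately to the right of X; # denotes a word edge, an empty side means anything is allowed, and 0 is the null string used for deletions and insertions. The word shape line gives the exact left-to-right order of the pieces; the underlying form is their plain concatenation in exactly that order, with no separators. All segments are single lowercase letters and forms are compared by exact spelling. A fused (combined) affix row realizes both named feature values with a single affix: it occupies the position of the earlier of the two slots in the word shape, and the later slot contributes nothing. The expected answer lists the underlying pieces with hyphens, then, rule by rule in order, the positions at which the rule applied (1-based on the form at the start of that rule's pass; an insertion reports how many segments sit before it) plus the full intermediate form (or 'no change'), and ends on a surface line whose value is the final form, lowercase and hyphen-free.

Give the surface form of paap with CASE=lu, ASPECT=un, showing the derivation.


underlying: paap-a-ti
1. f -> v, k -> g, p -> b, s -> z, t -> d / V _ V: fires at position(s) 4, 6: paabadi
surface: paabadi


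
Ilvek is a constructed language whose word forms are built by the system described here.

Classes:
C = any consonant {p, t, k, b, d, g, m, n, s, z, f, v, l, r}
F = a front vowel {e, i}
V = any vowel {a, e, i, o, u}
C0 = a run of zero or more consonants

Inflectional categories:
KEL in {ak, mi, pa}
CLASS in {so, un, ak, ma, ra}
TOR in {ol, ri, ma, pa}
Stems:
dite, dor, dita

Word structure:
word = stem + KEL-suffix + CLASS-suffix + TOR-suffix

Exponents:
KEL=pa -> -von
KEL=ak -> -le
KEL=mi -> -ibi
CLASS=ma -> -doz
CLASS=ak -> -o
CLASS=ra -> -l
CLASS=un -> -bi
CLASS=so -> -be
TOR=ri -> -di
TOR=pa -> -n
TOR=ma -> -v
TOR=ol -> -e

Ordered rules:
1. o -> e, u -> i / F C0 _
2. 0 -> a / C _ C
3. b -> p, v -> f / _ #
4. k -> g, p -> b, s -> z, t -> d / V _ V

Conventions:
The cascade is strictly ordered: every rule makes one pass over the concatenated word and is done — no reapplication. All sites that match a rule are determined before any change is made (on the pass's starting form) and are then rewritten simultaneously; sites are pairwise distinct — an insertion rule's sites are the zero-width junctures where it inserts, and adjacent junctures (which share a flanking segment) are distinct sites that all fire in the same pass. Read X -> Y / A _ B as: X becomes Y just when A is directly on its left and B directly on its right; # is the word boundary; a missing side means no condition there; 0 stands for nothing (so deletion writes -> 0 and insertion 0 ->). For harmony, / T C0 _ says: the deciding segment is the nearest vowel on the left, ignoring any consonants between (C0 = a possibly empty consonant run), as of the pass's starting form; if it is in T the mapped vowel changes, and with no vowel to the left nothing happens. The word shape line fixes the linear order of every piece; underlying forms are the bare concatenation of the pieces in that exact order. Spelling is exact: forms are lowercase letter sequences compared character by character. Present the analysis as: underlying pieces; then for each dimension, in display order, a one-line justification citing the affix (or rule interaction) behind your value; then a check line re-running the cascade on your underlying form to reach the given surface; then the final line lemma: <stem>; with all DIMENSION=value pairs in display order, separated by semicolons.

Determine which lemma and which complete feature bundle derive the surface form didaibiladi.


underlying: dita-ibi-l-di
KEL=mi - signalled by the affix -ibi
CLASS=ra - signalled by the affix -l
TOR=ri - signalled by the affix -di
check: ditaibildi -> ditaibildi -> ditaibiladi -> ditaibiladi -> didaibiladi
lemma: dita; KEL=mi; CLASS=ra; TOR=ri


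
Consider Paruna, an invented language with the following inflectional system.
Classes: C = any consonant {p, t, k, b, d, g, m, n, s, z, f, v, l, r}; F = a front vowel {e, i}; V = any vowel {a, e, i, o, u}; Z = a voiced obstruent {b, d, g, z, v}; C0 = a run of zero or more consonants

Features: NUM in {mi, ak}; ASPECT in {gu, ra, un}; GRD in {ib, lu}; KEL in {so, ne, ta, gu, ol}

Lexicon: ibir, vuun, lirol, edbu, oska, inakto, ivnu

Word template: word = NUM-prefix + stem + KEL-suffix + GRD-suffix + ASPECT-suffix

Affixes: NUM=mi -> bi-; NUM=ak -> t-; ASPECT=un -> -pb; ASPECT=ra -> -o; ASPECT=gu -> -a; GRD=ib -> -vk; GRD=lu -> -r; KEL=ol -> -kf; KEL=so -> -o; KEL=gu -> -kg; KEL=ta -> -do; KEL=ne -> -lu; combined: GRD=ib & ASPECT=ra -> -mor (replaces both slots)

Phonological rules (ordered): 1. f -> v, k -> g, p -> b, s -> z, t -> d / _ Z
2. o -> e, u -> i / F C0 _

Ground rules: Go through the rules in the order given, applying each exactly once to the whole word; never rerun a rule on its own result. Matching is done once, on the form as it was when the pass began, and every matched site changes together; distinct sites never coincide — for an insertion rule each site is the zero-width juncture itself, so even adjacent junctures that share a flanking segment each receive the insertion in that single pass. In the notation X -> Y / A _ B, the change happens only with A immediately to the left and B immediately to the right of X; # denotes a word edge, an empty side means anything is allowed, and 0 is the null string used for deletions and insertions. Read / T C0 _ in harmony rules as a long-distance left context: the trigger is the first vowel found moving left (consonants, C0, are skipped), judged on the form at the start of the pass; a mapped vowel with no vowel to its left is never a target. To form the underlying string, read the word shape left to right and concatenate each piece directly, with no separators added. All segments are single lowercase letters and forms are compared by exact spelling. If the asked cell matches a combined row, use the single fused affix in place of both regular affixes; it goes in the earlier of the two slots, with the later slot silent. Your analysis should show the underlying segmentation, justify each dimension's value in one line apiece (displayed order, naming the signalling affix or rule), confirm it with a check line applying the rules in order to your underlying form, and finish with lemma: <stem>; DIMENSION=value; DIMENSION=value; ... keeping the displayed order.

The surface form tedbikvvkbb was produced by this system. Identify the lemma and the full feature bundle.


underlying: t-edbu-kf-vk-pb
NUM=ak - signalled by the affix t-
ASPECT=un - signalled by the affix -pb
GRD=ib - signalled by the affix -vk
KEL=ol - signalled by the affix -kf
check: tedbukfvkpb -> tedbukvvkbb -> tedbikvvkbb
lemma: edbu; NUM=ak; ASPECT=un; GRD=ib; KEL=ol


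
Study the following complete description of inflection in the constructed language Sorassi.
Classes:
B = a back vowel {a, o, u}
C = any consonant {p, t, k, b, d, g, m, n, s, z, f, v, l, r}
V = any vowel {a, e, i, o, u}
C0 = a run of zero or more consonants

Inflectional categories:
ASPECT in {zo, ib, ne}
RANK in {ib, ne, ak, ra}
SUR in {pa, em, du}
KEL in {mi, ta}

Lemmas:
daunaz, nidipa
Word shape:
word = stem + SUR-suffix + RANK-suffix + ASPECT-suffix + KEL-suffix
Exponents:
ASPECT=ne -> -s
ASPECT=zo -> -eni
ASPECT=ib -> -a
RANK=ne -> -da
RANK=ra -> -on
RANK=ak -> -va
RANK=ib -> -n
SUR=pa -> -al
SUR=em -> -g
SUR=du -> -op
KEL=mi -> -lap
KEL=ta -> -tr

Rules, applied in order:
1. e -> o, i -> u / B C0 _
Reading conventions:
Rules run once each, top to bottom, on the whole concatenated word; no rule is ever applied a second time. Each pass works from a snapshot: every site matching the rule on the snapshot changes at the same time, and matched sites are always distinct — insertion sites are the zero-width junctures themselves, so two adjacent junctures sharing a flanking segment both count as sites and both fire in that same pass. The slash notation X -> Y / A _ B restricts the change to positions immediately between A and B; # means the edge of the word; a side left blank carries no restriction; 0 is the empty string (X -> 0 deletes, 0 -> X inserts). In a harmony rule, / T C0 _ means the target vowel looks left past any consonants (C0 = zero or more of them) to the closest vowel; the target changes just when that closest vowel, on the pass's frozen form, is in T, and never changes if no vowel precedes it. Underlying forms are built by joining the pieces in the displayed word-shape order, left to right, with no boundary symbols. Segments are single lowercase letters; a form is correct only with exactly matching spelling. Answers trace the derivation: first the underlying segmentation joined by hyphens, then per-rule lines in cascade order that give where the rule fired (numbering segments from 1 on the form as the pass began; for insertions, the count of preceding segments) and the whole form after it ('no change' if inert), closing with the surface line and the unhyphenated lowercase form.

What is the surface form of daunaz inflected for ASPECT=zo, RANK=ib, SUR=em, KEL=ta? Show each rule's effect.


underlying: daunaz-g-n-eni-tr
1. e -> o, i -> u / B C0 _: fires at position(s) 9: daunazgnonitr
surface: daunazgnonitr


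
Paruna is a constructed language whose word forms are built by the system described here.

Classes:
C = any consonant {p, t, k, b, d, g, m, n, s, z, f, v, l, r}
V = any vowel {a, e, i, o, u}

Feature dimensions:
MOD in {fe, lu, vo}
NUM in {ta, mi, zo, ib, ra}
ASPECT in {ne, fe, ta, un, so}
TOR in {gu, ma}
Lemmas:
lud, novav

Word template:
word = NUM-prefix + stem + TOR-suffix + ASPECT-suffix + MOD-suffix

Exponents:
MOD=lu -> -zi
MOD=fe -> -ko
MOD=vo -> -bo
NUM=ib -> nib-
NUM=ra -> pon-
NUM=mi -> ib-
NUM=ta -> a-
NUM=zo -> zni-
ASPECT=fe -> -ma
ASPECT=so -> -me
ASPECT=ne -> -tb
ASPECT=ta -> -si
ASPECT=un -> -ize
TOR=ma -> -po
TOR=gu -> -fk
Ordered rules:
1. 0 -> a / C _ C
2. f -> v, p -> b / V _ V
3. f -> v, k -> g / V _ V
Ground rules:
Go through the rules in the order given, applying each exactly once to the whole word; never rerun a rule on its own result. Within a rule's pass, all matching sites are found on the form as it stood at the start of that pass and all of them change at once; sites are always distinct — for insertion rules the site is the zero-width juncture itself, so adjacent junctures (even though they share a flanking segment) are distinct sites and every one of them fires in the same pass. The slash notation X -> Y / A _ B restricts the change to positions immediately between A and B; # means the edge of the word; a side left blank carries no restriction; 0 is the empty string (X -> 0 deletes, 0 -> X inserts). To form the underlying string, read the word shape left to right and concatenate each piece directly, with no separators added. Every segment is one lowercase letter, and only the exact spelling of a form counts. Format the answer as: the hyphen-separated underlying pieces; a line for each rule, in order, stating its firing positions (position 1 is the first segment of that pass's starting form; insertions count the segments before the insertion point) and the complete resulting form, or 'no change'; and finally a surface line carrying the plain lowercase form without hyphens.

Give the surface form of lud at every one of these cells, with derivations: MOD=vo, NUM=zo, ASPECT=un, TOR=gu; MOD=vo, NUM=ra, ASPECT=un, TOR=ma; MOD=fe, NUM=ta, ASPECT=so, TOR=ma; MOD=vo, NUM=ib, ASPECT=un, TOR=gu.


cell MOD=vo, NUM=zo, ASPECT=un, TOR=gu:
underlying: zni-lud-fk-ize-bo
1. 0 -> a / C _ C: inserts after position(s) 1, 6, 7: zaniludafakizebo
2. f -> v, p -> b / V _ V: fires at position(s) 9: zaniludavakizebo
3. f -> v, k -> g / V _ V: fires at position(s) 11: zaniludavagizebo
surface: zaniludavagizebo

cell MOD=vo, NUM=ra, ASPECT=un, TOR=ma:
underlying: pon-lud-po-ize-bo
1. 0 -> a / C _ C: inserts after position(s) 3, 6: ponaludapoizebo
2. f -> v, p -> b / V _ V: fires at position(s) 9: ponaludaboizebo
3. f -> v, k -> g / V _ V: no change
surface: ponaludaboizebo

cell MOD=fe, NUM=ta, ASPECT=so, TOR=ma:
underlying: a-lud-po-me-ko
1. 0 -> a / C _ C: inserts after position(s) 4: aludapomeko
2. f -> v, p -> b / V _ V: fires at position(s) 6: aludabomeko
3. f -> v, k -> g / V _ V: fires at position(s) 10: aludabomego
surface: aludabomego

cell MOD=vo, NUM=ib, ASPECT=un, TOR=gu:
underlying: nib-lud-fk-ize-bo
1. 0 -> a / C _ C: inserts after position(s) 3, 6, 7: nibaludafakizebo
2. f -> v, p -> b / V _ V: fires at position(s) 9: nibaludavakizebo
3. f -> v, k -> g / V _ V: fires at position(s) 11: nibaludavagizebo
surface: nibaludavagizebo


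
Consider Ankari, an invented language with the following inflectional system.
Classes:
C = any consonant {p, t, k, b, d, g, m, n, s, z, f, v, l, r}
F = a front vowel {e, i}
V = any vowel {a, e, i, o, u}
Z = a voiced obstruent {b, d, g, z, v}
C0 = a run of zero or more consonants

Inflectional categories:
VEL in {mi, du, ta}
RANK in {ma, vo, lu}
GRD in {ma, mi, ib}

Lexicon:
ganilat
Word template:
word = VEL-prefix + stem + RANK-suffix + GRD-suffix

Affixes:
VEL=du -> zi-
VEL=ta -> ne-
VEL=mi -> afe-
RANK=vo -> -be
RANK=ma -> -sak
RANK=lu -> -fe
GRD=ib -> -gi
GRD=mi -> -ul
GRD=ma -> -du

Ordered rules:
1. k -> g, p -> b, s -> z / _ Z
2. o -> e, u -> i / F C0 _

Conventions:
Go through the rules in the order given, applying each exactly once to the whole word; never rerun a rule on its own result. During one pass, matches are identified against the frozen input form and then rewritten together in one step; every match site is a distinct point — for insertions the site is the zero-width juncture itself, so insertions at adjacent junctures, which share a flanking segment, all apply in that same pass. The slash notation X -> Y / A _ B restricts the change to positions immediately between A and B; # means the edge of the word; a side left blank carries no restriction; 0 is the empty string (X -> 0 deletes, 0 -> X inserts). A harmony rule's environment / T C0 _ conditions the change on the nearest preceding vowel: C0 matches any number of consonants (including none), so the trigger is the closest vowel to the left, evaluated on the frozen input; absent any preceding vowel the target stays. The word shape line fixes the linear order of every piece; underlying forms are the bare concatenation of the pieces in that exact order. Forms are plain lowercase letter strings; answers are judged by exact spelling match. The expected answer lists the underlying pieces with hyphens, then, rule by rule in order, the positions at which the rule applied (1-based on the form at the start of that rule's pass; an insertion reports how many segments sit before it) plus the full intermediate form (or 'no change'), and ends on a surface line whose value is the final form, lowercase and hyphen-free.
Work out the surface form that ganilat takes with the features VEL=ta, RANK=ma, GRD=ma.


underlying: ne-ganilat-sak-du
1. k -> g, p -> b, s -> z / _ Z: fires at position(s) 12: neganilatsagdu
2. o -> e, u -> i / F C0 _: no change
surface: neganilatsagdu


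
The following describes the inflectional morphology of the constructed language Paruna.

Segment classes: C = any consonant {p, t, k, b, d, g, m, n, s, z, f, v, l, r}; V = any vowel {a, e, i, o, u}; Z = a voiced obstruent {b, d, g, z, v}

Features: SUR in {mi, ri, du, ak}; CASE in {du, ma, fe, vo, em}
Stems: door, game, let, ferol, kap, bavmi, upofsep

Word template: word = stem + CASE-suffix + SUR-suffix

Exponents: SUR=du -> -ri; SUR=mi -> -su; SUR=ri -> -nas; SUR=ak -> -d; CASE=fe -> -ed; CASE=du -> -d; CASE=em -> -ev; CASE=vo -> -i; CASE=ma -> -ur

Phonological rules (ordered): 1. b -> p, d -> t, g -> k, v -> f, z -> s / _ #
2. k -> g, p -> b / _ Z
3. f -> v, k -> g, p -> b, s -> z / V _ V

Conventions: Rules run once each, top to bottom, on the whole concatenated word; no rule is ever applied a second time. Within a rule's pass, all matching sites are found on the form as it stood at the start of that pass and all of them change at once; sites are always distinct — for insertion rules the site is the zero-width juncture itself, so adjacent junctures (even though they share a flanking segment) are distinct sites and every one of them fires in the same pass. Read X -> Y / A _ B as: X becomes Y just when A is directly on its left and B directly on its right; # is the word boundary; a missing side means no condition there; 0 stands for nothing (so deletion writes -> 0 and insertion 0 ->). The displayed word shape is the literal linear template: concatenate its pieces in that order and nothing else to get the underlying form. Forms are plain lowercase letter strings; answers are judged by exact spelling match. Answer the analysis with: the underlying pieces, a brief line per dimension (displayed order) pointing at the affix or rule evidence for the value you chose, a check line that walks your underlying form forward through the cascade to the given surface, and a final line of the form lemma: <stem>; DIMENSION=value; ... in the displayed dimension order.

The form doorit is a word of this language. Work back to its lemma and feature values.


underlying: door-i-d
SUR=ak - signalled by the affix -d
CASE=vo - signalled by the affix -i
check: doorid -> doorit -> doorit -> doorit
lemma: door; SUR=ak; CASE=vo


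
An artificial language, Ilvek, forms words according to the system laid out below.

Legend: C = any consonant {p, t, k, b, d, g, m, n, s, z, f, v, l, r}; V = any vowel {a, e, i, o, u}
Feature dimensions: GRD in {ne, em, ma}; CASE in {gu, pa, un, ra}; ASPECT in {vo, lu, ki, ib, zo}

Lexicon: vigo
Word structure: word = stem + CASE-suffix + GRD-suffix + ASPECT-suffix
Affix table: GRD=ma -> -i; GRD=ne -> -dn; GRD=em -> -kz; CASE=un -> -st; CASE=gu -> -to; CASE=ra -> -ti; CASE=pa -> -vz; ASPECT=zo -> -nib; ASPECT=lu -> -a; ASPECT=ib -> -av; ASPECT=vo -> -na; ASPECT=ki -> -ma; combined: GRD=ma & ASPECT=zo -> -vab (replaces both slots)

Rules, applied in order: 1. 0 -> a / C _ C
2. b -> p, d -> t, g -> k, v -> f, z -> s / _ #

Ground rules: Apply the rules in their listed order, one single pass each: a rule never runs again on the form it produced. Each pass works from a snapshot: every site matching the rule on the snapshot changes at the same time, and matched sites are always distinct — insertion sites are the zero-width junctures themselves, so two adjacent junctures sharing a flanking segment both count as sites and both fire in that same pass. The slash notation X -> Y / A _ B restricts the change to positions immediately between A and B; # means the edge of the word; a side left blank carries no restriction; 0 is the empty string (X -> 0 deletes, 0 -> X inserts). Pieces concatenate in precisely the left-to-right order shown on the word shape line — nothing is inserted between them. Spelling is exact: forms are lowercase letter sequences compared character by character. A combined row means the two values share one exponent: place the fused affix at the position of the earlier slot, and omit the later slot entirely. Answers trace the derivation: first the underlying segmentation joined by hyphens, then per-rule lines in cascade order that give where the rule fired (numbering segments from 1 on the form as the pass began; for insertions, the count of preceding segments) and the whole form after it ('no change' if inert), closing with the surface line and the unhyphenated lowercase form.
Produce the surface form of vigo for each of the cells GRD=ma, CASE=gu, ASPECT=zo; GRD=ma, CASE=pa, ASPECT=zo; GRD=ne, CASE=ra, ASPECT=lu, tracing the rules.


cell GRD=ma, CASE=gu, ASPECT=zo:
underlying: vigo-to-vab
1. 0 -> a / C _ C: no change
2. b -> p, d -> t, g -> k, v -> f, z -> s / _ #: fires at position(s) 9: vigotovap
surface: vigotovap

cell GRD=ma, CASE=pa, ASPECT=zo:
underlying: vigo-vz-vab
1. 0 -> a / C _ C: inserts after position(s) 5, 6: vigovazavab
2. b -> p, d -> t, g -> k, v -> f, z -> s / _ #: fires at position(s) 11: vigovazavap
surface: vigovazavap

cell GRD=ne, CASE=ra, ASPECT=lu:
underlying: vigo-ti-dn-a
1. 0 -> a / C _ C: inserts after position(s) 7: vigotidana
2. b -> p, d -> t, g -> k, v -> f, z -> s / _ #: no change
surface: vigotidana


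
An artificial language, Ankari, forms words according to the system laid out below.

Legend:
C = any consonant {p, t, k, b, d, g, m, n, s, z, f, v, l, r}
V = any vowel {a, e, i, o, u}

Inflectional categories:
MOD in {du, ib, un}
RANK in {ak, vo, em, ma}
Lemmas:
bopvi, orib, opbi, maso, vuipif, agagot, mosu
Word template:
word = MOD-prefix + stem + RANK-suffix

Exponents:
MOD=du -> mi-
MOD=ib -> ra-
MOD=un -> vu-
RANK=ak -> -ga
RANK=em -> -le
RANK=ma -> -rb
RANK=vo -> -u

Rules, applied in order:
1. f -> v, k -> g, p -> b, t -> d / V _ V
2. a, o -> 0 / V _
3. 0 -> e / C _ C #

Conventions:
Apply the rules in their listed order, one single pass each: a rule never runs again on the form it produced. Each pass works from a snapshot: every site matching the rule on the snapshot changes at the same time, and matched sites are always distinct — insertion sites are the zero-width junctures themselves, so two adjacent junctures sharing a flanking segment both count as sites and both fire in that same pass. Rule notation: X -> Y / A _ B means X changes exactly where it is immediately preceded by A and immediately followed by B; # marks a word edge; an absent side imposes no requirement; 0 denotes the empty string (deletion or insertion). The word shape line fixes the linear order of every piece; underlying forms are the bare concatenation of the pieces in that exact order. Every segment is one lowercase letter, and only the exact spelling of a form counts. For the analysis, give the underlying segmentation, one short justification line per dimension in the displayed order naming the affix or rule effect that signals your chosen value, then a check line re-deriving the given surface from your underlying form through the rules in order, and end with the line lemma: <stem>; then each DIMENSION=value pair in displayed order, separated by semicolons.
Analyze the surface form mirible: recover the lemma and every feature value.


underlying: mi-orib-le
MOD=du - signalled by the affix mi-
RANK=em - signalled by the affix -le
check: miorible -> miorible -> mirible -> mirible
lemma: orib; MOD=du; RANK=em


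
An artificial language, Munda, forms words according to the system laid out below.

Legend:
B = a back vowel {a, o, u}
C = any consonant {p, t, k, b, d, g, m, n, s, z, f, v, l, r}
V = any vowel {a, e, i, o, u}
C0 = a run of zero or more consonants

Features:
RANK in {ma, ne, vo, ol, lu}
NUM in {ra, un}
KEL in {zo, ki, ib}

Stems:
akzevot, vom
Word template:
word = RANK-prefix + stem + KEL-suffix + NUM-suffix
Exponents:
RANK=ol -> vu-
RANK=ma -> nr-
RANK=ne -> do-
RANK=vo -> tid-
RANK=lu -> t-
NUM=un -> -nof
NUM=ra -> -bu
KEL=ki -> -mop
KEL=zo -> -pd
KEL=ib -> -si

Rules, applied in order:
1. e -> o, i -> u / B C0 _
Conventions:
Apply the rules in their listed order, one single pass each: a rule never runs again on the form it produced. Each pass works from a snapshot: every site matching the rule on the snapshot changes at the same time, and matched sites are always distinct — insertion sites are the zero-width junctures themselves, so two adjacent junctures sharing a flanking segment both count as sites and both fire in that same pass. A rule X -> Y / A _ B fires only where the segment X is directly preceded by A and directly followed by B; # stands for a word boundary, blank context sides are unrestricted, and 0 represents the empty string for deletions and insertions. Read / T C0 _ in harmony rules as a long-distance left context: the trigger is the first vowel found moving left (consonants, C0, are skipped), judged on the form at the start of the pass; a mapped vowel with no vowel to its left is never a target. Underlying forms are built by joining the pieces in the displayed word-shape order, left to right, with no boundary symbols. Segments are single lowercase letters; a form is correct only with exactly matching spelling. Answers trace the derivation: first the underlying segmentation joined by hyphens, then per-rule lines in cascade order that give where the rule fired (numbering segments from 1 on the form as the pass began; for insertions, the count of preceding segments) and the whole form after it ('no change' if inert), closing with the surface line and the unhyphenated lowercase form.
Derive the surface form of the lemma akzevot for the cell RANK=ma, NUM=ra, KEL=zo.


underlying: nr-akzevot-pd-bu
1. e -> o, i -> u / B C0 _: fires at position(s) 6: nrakzovotpdbu
surface: nrakzovotpdbu
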